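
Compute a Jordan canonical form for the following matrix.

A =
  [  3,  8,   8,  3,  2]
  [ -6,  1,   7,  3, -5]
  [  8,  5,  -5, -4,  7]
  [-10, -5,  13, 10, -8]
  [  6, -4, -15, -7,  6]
J_3(3) ⊕ J_2(3)

The characteristic polynomial is
  det(x·I − A) = x^5 - 15*x^4 + 90*x^3 - 270*x^2 + 405*x - 243 = (x - 3)^5

Eigenvalues and multiplicities (the geometric multiplicity of λ is n − rank(A − λI), which equals the number of Jordan blocks for λ):
  λ = 3: algebraic multiplicity = 5, geometric multiplicity = 2

Determining the block sizes for each eigenvalue:
  λ = 3: with am = 5 and gm = 2, the partition is not yet determined (e.g. several partitions of 5 into 2 parts exist). Let N = A − (3)·I. Computing rank(N^1) = 3, rank(N^2) = 1, rank(N^3) = 0; the number of blocks of size ≥ j is rank(N^{j−1}) − rank(N^j), giving [2, 2, 1]. So we have 1 block(s) of size 3, 1 block(s) of size 2 → block sizes [3, 2]

Assembling the blocks gives a Jordan form
J =
  [3, 1, 0, 0, 0]
  [0, 3, 1, 0, 0]
  [0, 0, 3, 0, 0]
  [0, 0, 0, 3, 1]
  [0, 0, 0, 0, 3]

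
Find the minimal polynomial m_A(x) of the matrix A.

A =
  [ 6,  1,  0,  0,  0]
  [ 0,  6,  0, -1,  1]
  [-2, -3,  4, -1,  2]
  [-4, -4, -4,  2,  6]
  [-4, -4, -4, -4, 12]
x^3 - 18*x^2 + 108*x - 216

The characteristic polynomial is χ_A(x) = (x - 6)^5, so the eigenvalues are known. The minimal polynomial is
  m_A(x) = Π_λ (x − λ)^{k_λ}
where k_λ is the size of the *largest* Jordan block for λ (equivalently, the smallest k with (A − λI)^k v = 0 for every generalised eigenvector v of λ).

  λ = 6: largest Jordan block has size 3, contributing (x − 6)^3

So m_A(x) = (x - 6)^3 = x^3 - 18*x^2 + 108*x - 216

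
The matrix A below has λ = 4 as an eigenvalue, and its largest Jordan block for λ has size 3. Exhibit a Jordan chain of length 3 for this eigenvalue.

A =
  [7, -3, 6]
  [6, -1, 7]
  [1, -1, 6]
A Jordan chain for λ = 4 of length 3:
v_1 = (-3, -5, -1)ᵀ
v_2 = (3, 6, 1)ᵀ
v_3 = (1, 0, 0)ᵀ

Let N = A − (4)·I. We want v_3 with N^3 v_3 = 0 but N^2 v_3 ≠ 0; then v_{j-1} := N · v_j for j = 3, …, 2.

Pick v_3 = (1, 0, 0)ᵀ.
Then v_2 = N · v_3 = (3, 6, 1)ᵀ.
Then v_1 = N · v_2 = (-3, -5, -1)ᵀ.

Sanity check: (A − (4)·I) v_1 = (0, 0, 0)ᵀ = 0. ✓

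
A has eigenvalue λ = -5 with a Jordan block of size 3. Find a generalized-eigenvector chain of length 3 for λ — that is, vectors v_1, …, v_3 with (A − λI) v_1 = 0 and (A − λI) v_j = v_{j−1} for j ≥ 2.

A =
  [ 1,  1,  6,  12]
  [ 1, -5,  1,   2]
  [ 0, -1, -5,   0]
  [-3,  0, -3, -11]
A Jordan chain for λ = -5 of length 3:
v_1 = (1, 0, -1, 0)ᵀ
v_2 = (6, 1, 0, -3)ᵀ
v_3 = (1, 0, 0, 0)ᵀ

Let N = A − (-5)·I. We want v_3 with N^3 v_3 = 0 but N^2 v_3 ≠ 0; then v_{j-1} := N · v_j for j = 3, …, 2.

Pick v_3 = (1, 0, 0, 0)ᵀ.
Then v_2 = N · v_3 = (6, 1, 0, -3)ᵀ.
Then v_1 = N · v_2 = (1, 0, -1, 0)ᵀ.

Sanity check: (A − (-5)·I) v_1 = (0, 0, 0, 0)ᵀ = 0. ✓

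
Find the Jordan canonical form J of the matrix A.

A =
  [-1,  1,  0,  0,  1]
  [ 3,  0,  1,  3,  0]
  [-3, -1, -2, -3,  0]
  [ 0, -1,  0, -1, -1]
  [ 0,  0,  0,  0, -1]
J_3(-1) ⊕ J_1(-1) ⊕ J_1(-1)

The characteristic polynomial is
  det(x·I − A) = x^5 + 5*x^4 + 10*x^3 + 10*x^2 + 5*x + 1 = (x + 1)^5

Eigenvalues and multiplicities (the geometric multiplicity of λ is n − rank(A − λI), which equals the number of Jordan blocks for λ):
  λ = -1: algebraic multiplicity = 5, geometric multiplicity = 3

Determining the block sizes for each eigenvalue:
  λ = -1: with am = 5 and gm = 3, the partition is not yet determined (e.g. several partitions of 5 into 3 parts exist). Let N = A − (-1)·I. Computing rank(N^1) = 2, rank(N^2) = 1, rank(N^3) = 0; the number of blocks of size ≥ j is rank(N^{j−1}) − rank(N^j), giving [3, 1, 1]. So we have 1 block(s) of size 3, 2 block(s) of size 1 → block sizes [3, 1, 1]

Assembling the blocks gives a Jordan form
J =
  [-1,  1,  0,  0,  0]
  [ 0, -1,  1,  0,  0]
  [ 0,  0, -1,  0,  0]
  [ 0,  0,  0, -1,  0]
  [ 0,  0,  0,  0, -1]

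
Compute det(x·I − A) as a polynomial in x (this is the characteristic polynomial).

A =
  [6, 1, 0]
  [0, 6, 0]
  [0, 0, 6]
x^3 - 18*x^2 + 108*x - 216

Expanding det(x·I − A) (e.g. by cofactor expansion or by noting that A is similar to its Jordan form J, which has the same characteristic polynomial as A) gives
  χ_A(x) = x^3 - 18*x^2 + 108*x - 216
which factors as (x - 6)^3. The eigenvalues (with algebraic multiplicities) are λ = 6 with multiplicity 3.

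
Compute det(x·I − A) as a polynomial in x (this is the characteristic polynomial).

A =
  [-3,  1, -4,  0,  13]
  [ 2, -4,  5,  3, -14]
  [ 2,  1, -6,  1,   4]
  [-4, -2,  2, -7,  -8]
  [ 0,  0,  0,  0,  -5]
x^5 + 25*x^4 + 250*x^3 + 1250*x^2 + 3125*x + 3125

Expanding det(x·I − A) (e.g. by cofactor expansion or by noting that A is similar to its Jordan form J, which has the same characteristic polynomial as A) gives
  χ_A(x) = x^5 + 25*x^4 + 250*x^3 + 1250*x^2 + 3125*x + 3125
which factors as (x + 5)^5. The eigenvalues (with algebraic multiplicities) are λ = -5 with multiplicity 5.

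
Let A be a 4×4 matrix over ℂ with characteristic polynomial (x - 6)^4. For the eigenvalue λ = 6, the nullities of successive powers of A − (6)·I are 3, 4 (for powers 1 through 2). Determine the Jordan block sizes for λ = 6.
Block sizes for λ = 6: [2, 1, 1]

From the dimensions of kernels of powers, the number of Jordan blocks of size at least j is d_j − d_{j−1} where d_j = dim ker(N^j) (with d_0 = 0). Computing the differences gives [3, 1].
The number of blocks of size exactly k is (#blocks of size ≥ k) − (#blocks of size ≥ k + 1), so the partition is: 2 block(s) of size 1, 1 block(s) of size 2.
In nonincreasing order the block sizes are [2, 1, 1].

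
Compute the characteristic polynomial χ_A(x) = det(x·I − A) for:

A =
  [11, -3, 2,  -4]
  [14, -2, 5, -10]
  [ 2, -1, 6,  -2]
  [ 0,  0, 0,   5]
x^4 - 20*x^3 + 150*x^2 - 500*x + 625

Expanding det(x·I − A) (e.g. by cofactor expansion or by noting that A is similar to its Jordan form J, which has the same characteristic polynomial as A) gives
  χ_A(x) = x^4 - 20*x^3 + 150*x^2 - 500*x + 625
which factors as (x - 5)^4. The eigenvalues (with algebraic multiplicities) are λ = 5 with multiplicity 4.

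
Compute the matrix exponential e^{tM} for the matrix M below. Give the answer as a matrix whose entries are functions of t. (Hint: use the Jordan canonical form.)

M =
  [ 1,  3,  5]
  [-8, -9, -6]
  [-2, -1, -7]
e^{tM} =
  [t^2*exp(-5*t) + 6*t*exp(-5*t) + exp(-5*t), t^2*exp(-5*t)/2 + 3*t*exp(-5*t), t^2*exp(-5*t) + 5*t*exp(-5*t)]
  [-2*t^2*exp(-5*t) - 8*t*exp(-5*t), -t^2*exp(-5*t) - 4*t*exp(-5*t) + exp(-5*t), -2*t^2*exp(-5*t) - 6*t*exp(-5*t)]
  [-2*t*exp(-5*t), -t*exp(-5*t), -2*t*exp(-5*t) + exp(-5*t)]

Strategy: write M = P · J · P⁻¹ where J is a Jordan canonical form, so e^{tM} = P · e^{tJ} · P⁻¹, and e^{tJ} can be computed block-by-block.

M has Jordan form
J =
  [-5,  1,  0]
  [ 0, -5,  1]
  [ 0,  0, -5]
(up to reordering of blocks).

Per-block formulas:
  For a 3×3 Jordan block J_3(-5): exp(t · J_3(-5)) = e^(-5t)·(I + t·N + (t^2/2)·N^2), where N is the 3×3 nilpotent shift.

After assembling e^{tJ} and conjugating by P, we get:

e^{tM} =
  [t^2*exp(-5*t) + 6*t*exp(-5*t) + exp(-5*t), t^2*exp(-5*t)/2 + 3*t*exp(-5*t), t^2*exp(-5*t) + 5*t*exp(-5*t)]
  [-2*t^2*exp(-5*t) - 8*t*exp(-5*t), -t^2*exp(-5*t) - 4*t*exp(-5*t) + exp(-5*t), -2*t^2*exp(-5*t) - 6*t*exp(-5*t)]
  [-2*t*exp(-5*t), -t*exp(-5*t), -2*t*exp(-5*t) + exp(-5*t)]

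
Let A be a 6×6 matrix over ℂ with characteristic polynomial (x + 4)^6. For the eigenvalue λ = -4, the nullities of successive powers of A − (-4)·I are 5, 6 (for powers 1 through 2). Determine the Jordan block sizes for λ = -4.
Block sizes for λ = -4: [2, 1, 1, 1, 1]

From the dimensions of kernels of powers, the number of Jordan blocks of size at least j is d_j − d_{j−1} where d_j = dim ker(N^j) (with d_0 = 0). Computing the differences gives [5, 1].
The number of blocks of size exactly k is (#blocks of size ≥ k) − (#blocks of size ≥ k + 1), so the partition is: 4 block(s) of size 1, 1 block(s) of size 2.
In nonincreasing order the block sizes are [2, 1, 1, 1, 1].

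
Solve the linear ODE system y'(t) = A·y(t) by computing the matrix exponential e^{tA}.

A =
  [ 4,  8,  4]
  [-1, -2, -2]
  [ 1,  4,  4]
e^{tA} =
  [2*t*exp(2*t) + exp(2*t), 8*t*exp(2*t), 4*t*exp(2*t)]
  [-t*exp(2*t), -4*t*exp(2*t) + exp(2*t), -2*t*exp(2*t)]
  [t*exp(2*t), 4*t*exp(2*t), 2*t*exp(2*t) + exp(2*t)]

Strategy: write A = P · J · P⁻¹ where J is a Jordan canonical form, so e^{tA} = P · e^{tJ} · P⁻¹, and e^{tJ} can be computed block-by-block.

A has Jordan form
J =
  [2, 1, 0]
  [0, 2, 0]
  [0, 0, 2]
(up to reordering of blocks).

Per-block formulas:
  For a 2×2 Jordan block J_2(2): exp(t · J_2(2)) = e^(2t)·(I + t·N), where N is the 2×2 nilpotent shift.
  For a 1×1 block at λ = 2: exp(t · [2]) = [e^(2t)].

After assembling e^{tJ} and conjugating by P, we get:

e^{tA} =
  [2*t*exp(2*t) + exp(2*t), 8*t*exp(2*t), 4*t*exp(2*t)]
  [-t*exp(2*t), -4*t*exp(2*t) + exp(2*t), -2*t*exp(2*t)]
  [t*exp(2*t), 4*t*exp(2*t), 2*t*exp(2*t) + exp(2*t)]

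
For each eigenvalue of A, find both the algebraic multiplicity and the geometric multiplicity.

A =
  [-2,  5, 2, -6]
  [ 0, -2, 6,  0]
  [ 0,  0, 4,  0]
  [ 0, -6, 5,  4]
λ = -2: alg = 2, geom = 1; λ = 4: alg = 2, geom = 1

Step 1 — factor the characteristic polynomial to read off the algebraic multiplicities:
  χ_A(x) = (x - 4)^2*(x + 2)^2

Step 2 — compute geometric multiplicities via the rank-nullity identity g(λ) = n − rank(A − λI):
  rank(A − (-2)·I) = 3, so dim ker(A − (-2)·I) = n − 3 = 1
  rank(A − (4)·I) = 3, so dim ker(A − (4)·I) = n − 3 = 1

Summary:
  λ = -2: algebraic multiplicity = 2, geometric multiplicity = 1
  λ = 4: algebraic multiplicity = 2, geometric multiplicity = 1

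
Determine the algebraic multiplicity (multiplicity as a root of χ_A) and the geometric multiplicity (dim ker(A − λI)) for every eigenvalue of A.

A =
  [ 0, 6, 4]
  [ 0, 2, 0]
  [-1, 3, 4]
λ = 2: alg = 3, geom = 2

Step 1 — factor the characteristic polynomial to read off the algebraic multiplicities:
  χ_A(x) = (x - 2)^3

Step 2 — compute geometric multiplicities via the rank-nullity identity g(λ) = n − rank(A − λI):
  rank(A − (2)·I) = 1, so dim ker(A − (2)·I) = n − 1 = 2

Summary:
  λ = 2: algebraic multiplicity = 3, geometric multiplicity = 2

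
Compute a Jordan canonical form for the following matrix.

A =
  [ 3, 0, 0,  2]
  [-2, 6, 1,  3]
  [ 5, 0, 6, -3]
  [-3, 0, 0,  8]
J_1(5) ⊕ J_3(6)

The characteristic polynomial is
  det(x·I − A) = x^4 - 23*x^3 + 198*x^2 - 756*x + 1080 = (x - 6)^3*(x - 5)

Eigenvalues and multiplicities (the geometric multiplicity of λ is n − rank(A − λI), which equals the number of Jordan blocks for λ):
  λ = 5: algebraic multiplicity = 1, geometric multiplicity = 1
  λ = 6: algebraic multiplicity = 3, geometric multiplicity = 1

Determining the block sizes for each eigenvalue:
  λ = 5: one block (gm = 1), so the single block has size am = 1 → block sizes [1]
  λ = 6: one block (gm = 1), so the single block has size am = 3 → block sizes [3]

Assembling the blocks gives a Jordan form
J =
  [5, 0, 0, 0]
  [0, 6, 1, 0]
  [0, 0, 6, 1]
  [0, 0, 0, 6]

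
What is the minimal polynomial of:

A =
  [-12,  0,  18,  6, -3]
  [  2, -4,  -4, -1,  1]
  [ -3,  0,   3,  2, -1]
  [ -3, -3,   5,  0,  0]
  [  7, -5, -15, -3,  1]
x^4 + 9*x^3 + 30*x^2 + 44*x + 24

The characteristic polynomial is χ_A(x) = (x + 2)^3*(x + 3)^2, so the eigenvalues are known. The minimal polynomial is
  m_A(x) = Π_λ (x − λ)^{k_λ}
where k_λ is the size of the *largest* Jordan block for λ (equivalently, the smallest k with (A − λI)^k v = 0 for every generalised eigenvector v of λ).

  λ = -3: largest Jordan block has size 1, contributing (x + 3)
  λ = -2: largest Jordan block has size 3, contributing (x + 2)^3

So m_A(x) = (x + 2)^3*(x + 3) = x^4 + 9*x^3 + 30*x^2 + 44*x + 24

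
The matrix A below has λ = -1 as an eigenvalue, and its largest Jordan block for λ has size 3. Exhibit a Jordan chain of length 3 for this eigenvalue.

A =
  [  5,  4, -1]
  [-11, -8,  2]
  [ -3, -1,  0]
A Jordan chain for λ = -1 of length 3:
v_1 = (-5, 5, -10)ᵀ
v_2 = (6, -11, -3)ᵀ
v_3 = (1, 0, 0)ᵀ

Let N = A − (-1)·I. We want v_3 with N^3 v_3 = 0 but N^2 v_3 ≠ 0; then v_{j-1} := N · v_j for j = 3, …, 2.

Pick v_3 = (1, 0, 0)ᵀ.
Then v_2 = N · v_3 = (6, -11, -3)ᵀ.
Then v_1 = N · v_2 = (-5, 5, -10)ᵀ.

Sanity check: (A − (-1)·I) v_1 = (0, 0, 0)ᵀ = 0. ✓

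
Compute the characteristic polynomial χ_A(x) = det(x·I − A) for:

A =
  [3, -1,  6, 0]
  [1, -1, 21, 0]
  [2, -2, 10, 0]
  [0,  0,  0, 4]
x^4 - 16*x^3 + 96*x^2 - 256*x + 256

Expanding det(x·I − A) (e.g. by cofactor expansion or by noting that A is similar to its Jordan form J, which has the same characteristic polynomial as A) gives
  χ_A(x) = x^4 - 16*x^3 + 96*x^2 - 256*x + 256
which factors as (x - 4)^4. The eigenvalues (with algebraic multiplicities) are λ = 4 with multiplicity 4.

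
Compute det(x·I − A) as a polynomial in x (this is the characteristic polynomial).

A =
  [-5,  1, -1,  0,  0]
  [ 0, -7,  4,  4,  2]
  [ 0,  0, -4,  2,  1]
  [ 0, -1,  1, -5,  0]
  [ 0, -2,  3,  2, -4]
x^5 + 25*x^4 + 250*x^3 + 1250*x^2 + 3125*x + 3125

Expanding det(x·I − A) (e.g. by cofactor expansion or by noting that A is similar to its Jordan form J, which has the same characteristic polynomial as A) gives
  χ_A(x) = x^5 + 25*x^4 + 250*x^3 + 1250*x^2 + 3125*x + 3125
which factors as (x + 5)^5. The eigenvalues (with algebraic multiplicities) are λ = -5 with multiplicity 5.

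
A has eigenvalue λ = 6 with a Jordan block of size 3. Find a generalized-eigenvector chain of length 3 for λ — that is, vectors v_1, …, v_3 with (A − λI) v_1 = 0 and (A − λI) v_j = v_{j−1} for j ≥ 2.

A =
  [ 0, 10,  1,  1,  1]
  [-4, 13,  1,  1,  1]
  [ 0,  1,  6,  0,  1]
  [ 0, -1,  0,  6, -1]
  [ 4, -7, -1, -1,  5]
A Jordan chain for λ = 6 of length 3:
v_1 = (3, 2, 0, 0, -2)ᵀ
v_2 = (10, 7, 1, -1, -7)ᵀ
v_3 = (0, 1, 0, 0, 0)ᵀ

Let N = A − (6)·I. We want v_3 with N^3 v_3 = 0 but N^2 v_3 ≠ 0; then v_{j-1} := N · v_j for j = 3, …, 2.

Pick v_3 = (0, 1, 0, 0, 0)ᵀ.
Then v_2 = N · v_3 = (10, 7, 1, -1, -7)ᵀ.
Then v_1 = N · v_2 = (3, 2, 0, 0, -2)ᵀ.

Sanity check: (A − (6)·I) v_1 = (0, 0, 0, 0, 0)ᵀ = 0. ✓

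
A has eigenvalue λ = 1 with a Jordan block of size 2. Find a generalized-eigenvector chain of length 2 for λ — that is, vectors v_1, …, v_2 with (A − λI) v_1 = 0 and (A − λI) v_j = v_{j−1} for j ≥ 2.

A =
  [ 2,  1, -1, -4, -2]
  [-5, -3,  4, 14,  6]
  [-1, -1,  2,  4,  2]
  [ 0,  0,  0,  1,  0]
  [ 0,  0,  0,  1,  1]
A Jordan chain for λ = 1 of length 2:
v_1 = (-2, 6, 2, 0, 1)ᵀ
v_2 = (0, 2, 0, 1, 0)ᵀ

Let N = A − (1)·I. We want v_2 with N^2 v_2 = 0 but N^1 v_2 ≠ 0; then v_{j-1} := N · v_j for j = 2, …, 2.

Pick v_2 = (0, 2, 0, 1, 0)ᵀ.
Then v_1 = N · v_2 = (-2, 6, 2, 0, 1)ᵀ.

Sanity check: (A − (1)·I) v_1 = (0, 0, 0, 0, 0)ᵀ = 0. ✓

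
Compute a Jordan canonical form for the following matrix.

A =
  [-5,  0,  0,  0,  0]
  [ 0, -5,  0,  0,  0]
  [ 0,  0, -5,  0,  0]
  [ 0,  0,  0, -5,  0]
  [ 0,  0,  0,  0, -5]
J_1(-5) ⊕ J_1(-5) ⊕ J_1(-5) ⊕ J_1(-5) ⊕ J_1(-5)

The characteristic polynomial is
  det(x·I − A) = x^5 + 25*x^4 + 250*x^3 + 1250*x^2 + 3125*x + 3125 = (x + 5)^5

Eigenvalues and multiplicities (the geometric multiplicity of λ is n − rank(A − λI), which equals the number of Jordan blocks for λ):
  λ = -5: algebraic multiplicity = 5, geometric multiplicity = 5

Determining the block sizes for each eigenvalue:
  λ = -5: gm = am = 5, so every block has size 1 → block sizes [1, 1, 1, 1, 1]

Assembling the blocks gives a Jordan form
J =
  [-5,  0,  0,  0,  0]
  [ 0, -5,  0,  0,  0]
  [ 0,  0, -5,  0,  0]
  [ 0,  0,  0, -5,  0]
  [ 0,  0,  0,  0, -5]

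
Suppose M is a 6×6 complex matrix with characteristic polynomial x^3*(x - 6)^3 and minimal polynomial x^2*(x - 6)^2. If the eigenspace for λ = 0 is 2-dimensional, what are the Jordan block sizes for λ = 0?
Block sizes for λ = 0: [2, 1]

Step 1 — from the characteristic polynomial, algebraic multiplicity of λ = 0 is 3. From dim ker(M − (0)·I) = 2, there are exactly 2 Jordan blocks for λ = 0.
Step 2 — from the minimal polynomial, the factor (x − 0)^2 tells us the largest block for λ = 0 has size 2.
Step 3 — with total size 3, 2 blocks, and largest block 2, the block sizes (in nonincreasing order) are [2, 1].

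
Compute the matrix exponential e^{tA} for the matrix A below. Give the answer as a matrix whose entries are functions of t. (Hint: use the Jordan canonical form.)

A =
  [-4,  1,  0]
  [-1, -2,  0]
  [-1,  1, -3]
e^{tA} =
  [-t*exp(-3*t) + exp(-3*t), t*exp(-3*t), 0]
  [-t*exp(-3*t), t*exp(-3*t) + exp(-3*t), 0]
  [-t*exp(-3*t), t*exp(-3*t), exp(-3*t)]

Strategy: write A = P · J · P⁻¹ where J is a Jordan canonical form, so e^{tA} = P · e^{tJ} · P⁻¹, and e^{tJ} can be computed block-by-block.

A has Jordan form
J =
  [-3,  1,  0]
  [ 0, -3,  0]
  [ 0,  0, -3]
(up to reordering of blocks).

Per-block formulas:
  For a 1×1 block at λ = -3: exp(t · [-3]) = [e^(-3t)].
  For a 2×2 Jordan block J_2(-3): exp(t · J_2(-3)) = e^(-3t)·(I + t·N), where N is the 2×2 nilpotent shift.

After assembling e^{tJ} and conjugating by P, we get:

e^{tA} =
  [-t*exp(-3*t) + exp(-3*t), t*exp(-3*t), 0]
  [-t*exp(-3*t), t*exp(-3*t) + exp(-3*t), 0]
  [-t*exp(-3*t), t*exp(-3*t), exp(-3*t)]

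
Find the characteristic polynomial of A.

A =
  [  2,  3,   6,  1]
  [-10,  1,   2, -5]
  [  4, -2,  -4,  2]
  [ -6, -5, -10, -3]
x^4 + 4*x^3 + 4*x^2

Expanding det(x·I − A) (e.g. by cofactor expansion or by noting that A is similar to its Jordan form J, which has the same characteristic polynomial as A) gives
  χ_A(x) = x^4 + 4*x^3 + 4*x^2
which factors as x^2*(x + 2)^2. The eigenvalues (with algebraic multiplicities) are λ = -2 with multiplicity 2, λ = 0 with multiplicity 2.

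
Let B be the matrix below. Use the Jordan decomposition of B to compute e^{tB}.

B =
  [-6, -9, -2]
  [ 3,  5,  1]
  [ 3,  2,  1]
e^{tB} =
  [3*t^2/2 - 6*t + 1, 5*t^2/2 - 9*t, t^2/2 - 2*t]
  [3*t, 5*t + 1, t]
  [-9*t^2/2 + 3*t, -15*t^2/2 + 2*t, -3*t^2/2 + t + 1]

Strategy: write B = P · J · P⁻¹ where J is a Jordan canonical form, so e^{tB} = P · e^{tJ} · P⁻¹, and e^{tJ} can be computed block-by-block.

B has Jordan form
J =
  [0, 1, 0]
  [0, 0, 1]
  [0, 0, 0]
(up to reordering of blocks).

Per-block formulas:
  For a 3×3 Jordan block J_3(0): exp(t · J_3(0)) = e^(0t)·(I + t·N + (t^2/2)·N^2), where N is the 3×3 nilpotent shift.

After assembling e^{tJ} and conjugating by P, we get:

e^{tB} =
  [3*t^2/2 - 6*t + 1, 5*t^2/2 - 9*t, t^2/2 - 2*t]
  [3*t, 5*t + 1, t]
  [-9*t^2/2 + 3*t, -15*t^2/2 + 2*t, -3*t^2/2 + t + 1]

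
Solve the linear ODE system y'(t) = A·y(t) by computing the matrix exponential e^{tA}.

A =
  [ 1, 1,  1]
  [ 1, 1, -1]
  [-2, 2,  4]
e^{tA} =
  [-t*exp(2*t) + exp(2*t), t*exp(2*t), t*exp(2*t)]
  [t*exp(2*t), -t*exp(2*t) + exp(2*t), -t*exp(2*t)]
  [-2*t*exp(2*t), 2*t*exp(2*t), 2*t*exp(2*t) + exp(2*t)]

Strategy: write A = P · J · P⁻¹ where J is a Jordan canonical form, so e^{tA} = P · e^{tJ} · P⁻¹, and e^{tJ} can be computed block-by-block.

A has Jordan form
J =
  [2, 1, 0]
  [0, 2, 0]
  [0, 0, 2]
(up to reordering of blocks).

Per-block formulas:
  For a 2×2 Jordan block J_2(2): exp(t · J_2(2)) = e^(2t)·(I + t·N), where N is the 2×2 nilpotent shift.
  For a 1×1 block at λ = 2: exp(t · [2]) = [e^(2t)].

After assembling e^{tJ} and conjugating by P, we get:

e^{tA} =
  [-t*exp(2*t) + exp(2*t), t*exp(2*t), t*exp(2*t)]
  [t*exp(2*t), -t*exp(2*t) + exp(2*t), -t*exp(2*t)]
  [-2*t*exp(2*t), 2*t*exp(2*t), 2*t*exp(2*t) + exp(2*t)]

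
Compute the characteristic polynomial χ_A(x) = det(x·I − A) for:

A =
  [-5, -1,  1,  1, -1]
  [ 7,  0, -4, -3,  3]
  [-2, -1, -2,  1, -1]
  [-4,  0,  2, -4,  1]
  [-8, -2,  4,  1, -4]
x^5 + 15*x^4 + 90*x^3 + 270*x^2 + 405*x + 243

Expanding det(x·I − A) (e.g. by cofactor expansion or by noting that A is similar to its Jordan form J, which has the same characteristic polynomial as A) gives
  χ_A(x) = x^5 + 15*x^4 + 90*x^3 + 270*x^2 + 405*x + 243
which factors as (x + 3)^5. The eigenvalues (with algebraic multiplicities) are λ = -3 with multiplicity 5.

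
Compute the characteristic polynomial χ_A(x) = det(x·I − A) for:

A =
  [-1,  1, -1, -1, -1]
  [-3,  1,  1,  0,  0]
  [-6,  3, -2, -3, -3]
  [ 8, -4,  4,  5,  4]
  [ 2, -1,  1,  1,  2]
x^5 - 5*x^4 + 10*x^3 - 10*x^2 + 5*x - 1

Expanding det(x·I − A) (e.g. by cofactor expansion or by noting that A is similar to its Jordan form J, which has the same characteristic polynomial as A) gives
  χ_A(x) = x^5 - 5*x^4 + 10*x^3 - 10*x^2 + 5*x - 1
which factors as (x - 1)^5. The eigenvalues (with algebraic multiplicities) are λ = 1 with multiplicity 5.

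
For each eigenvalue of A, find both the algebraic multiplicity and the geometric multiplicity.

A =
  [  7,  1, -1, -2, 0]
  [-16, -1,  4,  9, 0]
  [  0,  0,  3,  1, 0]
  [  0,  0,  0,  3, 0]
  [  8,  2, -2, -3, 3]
λ = 3: alg = 5, geom = 3

Step 1 — factor the characteristic polynomial to read off the algebraic multiplicities:
  χ_A(x) = (x - 3)^5

Step 2 — compute geometric multiplicities via the rank-nullity identity g(λ) = n − rank(A − λI):
  rank(A − (3)·I) = 2, so dim ker(A − (3)·I) = n − 2 = 3

Summary:
  λ = 3: algebraic multiplicity = 5, geometric multiplicity = 3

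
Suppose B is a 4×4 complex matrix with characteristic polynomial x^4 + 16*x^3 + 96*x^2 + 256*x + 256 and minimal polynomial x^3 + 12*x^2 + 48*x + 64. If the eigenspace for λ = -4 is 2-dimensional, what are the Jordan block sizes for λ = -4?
Block sizes for λ = -4: [3, 1]

Step 1 — from the characteristic polynomial, algebraic multiplicity of λ = -4 is 4. From dim ker(B − (-4)·I) = 2, there are exactly 2 Jordan blocks for λ = -4.
Step 2 — from the minimal polynomial, the factor (x + 4)^3 tells us the largest block for λ = -4 has size 3.
Step 3 — with total size 4, 2 blocks, and largest block 3, the block sizes (in nonincreasing order) are [3, 1].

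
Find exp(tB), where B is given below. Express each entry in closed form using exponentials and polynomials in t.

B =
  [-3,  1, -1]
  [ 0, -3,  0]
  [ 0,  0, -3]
e^{tB} =
  [exp(-3*t), t*exp(-3*t), -t*exp(-3*t)]
  [0, exp(-3*t), 0]
  [0, 0, exp(-3*t)]

Strategy: write B = P · J · P⁻¹ where J is a Jordan canonical form, so e^{tB} = P · e^{tJ} · P⁻¹, and e^{tJ} can be computed block-by-block.

B has Jordan form
J =
  [-3,  1,  0]
  [ 0, -3,  0]
  [ 0,  0, -3]
(up to reordering of blocks).

Per-block formulas:
  For a 1×1 block at λ = -3: exp(t · [-3]) = [e^(-3t)].
  For a 2×2 Jordan block J_2(-3): exp(t · J_2(-3)) = e^(-3t)·(I + t·N), where N is the 2×2 nilpotent shift.

After assembling e^{tJ} and conjugating by P, we get:

e^{tB} =
  [exp(-3*t), t*exp(-3*t), -t*exp(-3*t)]
  [0, exp(-3*t), 0]
  [0, 0, exp(-3*t)]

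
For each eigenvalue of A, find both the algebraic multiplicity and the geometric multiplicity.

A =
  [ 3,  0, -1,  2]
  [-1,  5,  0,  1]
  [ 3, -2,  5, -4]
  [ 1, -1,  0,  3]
λ = 4: alg = 4, geom = 2

Step 1 — factor the characteristic polynomial to read off the algebraic multiplicities:
  χ_A(x) = (x - 4)^4

Step 2 — compute geometric multiplicities via the rank-nullity identity g(λ) = n − rank(A − λI):
  rank(A − (4)·I) = 2, so dim ker(A − (4)·I) = n − 2 = 2

Summary:
  λ = 4: algebraic multiplicity = 4, geometric multiplicity = 2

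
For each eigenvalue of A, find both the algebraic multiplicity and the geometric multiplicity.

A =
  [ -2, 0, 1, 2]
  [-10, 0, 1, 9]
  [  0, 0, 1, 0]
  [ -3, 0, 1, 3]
λ = 0: alg = 2, geom = 1; λ = 1: alg = 2, geom = 2

Step 1 — factor the characteristic polynomial to read off the algebraic multiplicities:
  χ_A(x) = x^2*(x - 1)^2

Step 2 — compute geometric multiplicities via the rank-nullity identity g(λ) = n − rank(A − λI):
  rank(A − (0)·I) = 3, so dim ker(A − (0)·I) = n − 3 = 1
  rank(A − (1)·I) = 2, so dim ker(A − (1)·I) = n − 2 = 2

Summary:
  λ = 0: algebraic multiplicity = 2, geometric multiplicity = 1
  λ = 1: algebraic multiplicity = 2, geometric multiplicity = 2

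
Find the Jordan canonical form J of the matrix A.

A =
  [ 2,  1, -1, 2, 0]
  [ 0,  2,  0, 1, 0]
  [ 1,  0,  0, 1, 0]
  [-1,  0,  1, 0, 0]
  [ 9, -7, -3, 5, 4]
J_3(1) ⊕ J_1(1) ⊕ J_1(4)

The characteristic polynomial is
  det(x·I − A) = x^5 - 8*x^4 + 22*x^3 - 28*x^2 + 17*x - 4 = (x - 4)*(x - 1)^4

Eigenvalues and multiplicities (the geometric multiplicity of λ is n − rank(A − λI), which equals the number of Jordan blocks for λ):
  λ = 1: algebraic multiplicity = 4, geometric multiplicity = 2
  λ = 4: algebraic multiplicity = 1, geometric multiplicity = 1

Determining the block sizes for each eigenvalue:
  λ = 1: with am = 4 and gm = 2, the partition is not yet determined (e.g. several partitions of 4 into 2 parts exist). Let N = A − (1)·I. Computing rank(N^1) = 3, rank(N^2) = 2, rank(N^3) = 1; the number of blocks of size ≥ j is rank(N^{j−1}) − rank(N^j), giving [2, 1, 1]. So we have 1 block(s) of size 3, 1 block(s) of size 1 → block sizes [3, 1]
  λ = 4: one block (gm = 1), so the single block has size am = 1 → block sizes [1]

Assembling the blocks gives a Jordan form
J =
  [1, 1, 0, 0, 0]
  [0, 1, 1, 0, 0]
  [0, 0, 1, 0, 0]
  [0, 0, 0, 1, 0]
  [0, 0, 0, 0, 4]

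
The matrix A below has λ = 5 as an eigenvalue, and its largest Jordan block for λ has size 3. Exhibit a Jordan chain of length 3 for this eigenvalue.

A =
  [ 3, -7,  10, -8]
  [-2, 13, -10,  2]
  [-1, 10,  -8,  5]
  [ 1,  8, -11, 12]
A Jordan chain for λ = 5 of length 3:
v_1 = (-6, -6, -3, 3)ᵀ
v_2 = (-7, 8, 10, 8)ᵀ
v_3 = (0, 1, 0, 0)ᵀ

Let N = A − (5)·I. We want v_3 with N^3 v_3 = 0 but N^2 v_3 ≠ 0; then v_{j-1} := N · v_j for j = 3, …, 2.

Pick v_3 = (0, 1, 0, 0)ᵀ.
Then v_2 = N · v_3 = (-7, 8, 10, 8)ᵀ.
Then v_1 = N · v_2 = (-6, -6, -3, 3)ᵀ.

Sanity check: (A − (5)·I) v_1 = (0, 0, 0, 0)ᵀ = 0. ✓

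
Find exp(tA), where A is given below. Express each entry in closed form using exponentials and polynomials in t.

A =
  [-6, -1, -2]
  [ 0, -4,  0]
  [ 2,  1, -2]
e^{tA} =
  [-2*t*exp(-4*t) + exp(-4*t), -t*exp(-4*t), -2*t*exp(-4*t)]
  [0, exp(-4*t), 0]
  [2*t*exp(-4*t), t*exp(-4*t), 2*t*exp(-4*t) + exp(-4*t)]

Strategy: write A = P · J · P⁻¹ where J is a Jordan canonical form, so e^{tA} = P · e^{tJ} · P⁻¹, and e^{tJ} can be computed block-by-block.

A has Jordan form
J =
  [-4,  1,  0]
  [ 0, -4,  0]
  [ 0,  0, -4]
(up to reordering of blocks).

Per-block formulas:
  For a 2×2 Jordan block J_2(-4): exp(t · J_2(-4)) = e^(-4t)·(I + t·N), where N is the 2×2 nilpotent shift.
  For a 1×1 block at λ = -4: exp(t · [-4]) = [e^(-4t)].

After assembling e^{tJ} and conjugating by P, we get:

e^{tA} =
  [-2*t*exp(-4*t) + exp(-4*t), -t*exp(-4*t), -2*t*exp(-4*t)]
  [0, exp(-4*t), 0]
  [2*t*exp(-4*t), t*exp(-4*t), 2*t*exp(-4*t) + exp(-4*t)]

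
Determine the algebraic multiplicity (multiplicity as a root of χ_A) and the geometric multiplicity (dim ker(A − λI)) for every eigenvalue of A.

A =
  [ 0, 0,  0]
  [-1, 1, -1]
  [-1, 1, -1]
λ = 0: alg = 3, geom = 2

Step 1 — factor the characteristic polynomial to read off the algebraic multiplicities:
  χ_A(x) = x^3

Step 2 — compute geometric multiplicities via the rank-nullity identity g(λ) = n − rank(A − λI):
  rank(A − (0)·I) = 1, so dim ker(A − (0)·I) = n − 1 = 2

Summary:
  λ = 0: algebraic multiplicity = 3, geometric multiplicity = 2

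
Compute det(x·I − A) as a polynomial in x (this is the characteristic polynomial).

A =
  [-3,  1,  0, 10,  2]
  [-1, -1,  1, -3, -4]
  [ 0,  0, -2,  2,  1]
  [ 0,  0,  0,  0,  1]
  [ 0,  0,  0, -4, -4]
x^5 + 10*x^4 + 40*x^3 + 80*x^2 + 80*x + 32

Expanding det(x·I − A) (e.g. by cofactor expansion or by noting that A is similar to its Jordan form J, which has the same characteristic polynomial as A) gives
  χ_A(x) = x^5 + 10*x^4 + 40*x^3 + 80*x^2 + 80*x + 32
which factors as (x + 2)^5. The eigenvalues (with algebraic multiplicities) are λ = -2 with multiplicity 5.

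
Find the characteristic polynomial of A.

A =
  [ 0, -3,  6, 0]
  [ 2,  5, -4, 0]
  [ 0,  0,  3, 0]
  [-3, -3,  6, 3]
x^4 - 11*x^3 + 45*x^2 - 81*x + 54

Expanding det(x·I − A) (e.g. by cofactor expansion or by noting that A is similar to its Jordan form J, which has the same characteristic polynomial as A) gives
  χ_A(x) = x^4 - 11*x^3 + 45*x^2 - 81*x + 54
which factors as (x - 3)^3*(x - 2). The eigenvalues (with algebraic multiplicities) are λ = 2 with multiplicity 1, λ = 3 with multiplicity 3.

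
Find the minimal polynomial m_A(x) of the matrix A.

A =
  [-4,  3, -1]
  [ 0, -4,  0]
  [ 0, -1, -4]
x^3 + 12*x^2 + 48*x + 64

The characteristic polynomial is χ_A(x) = (x + 4)^3, so the eigenvalues are known. The minimal polynomial is
  m_A(x) = Π_λ (x − λ)^{k_λ}
where k_λ is the size of the *largest* Jordan block for λ (equivalently, the smallest k with (A − λI)^k v = 0 for every generalised eigenvector v of λ).

  λ = -4: largest Jordan block has size 3, contributing (x + 4)^3

So m_A(x) = (x + 4)^3 = x^3 + 12*x^2 + 48*x + 64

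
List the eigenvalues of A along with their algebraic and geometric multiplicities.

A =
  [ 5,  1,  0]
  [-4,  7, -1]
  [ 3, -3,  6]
λ = 6: alg = 3, geom = 1

Step 1 — factor the characteristic polynomial to read off the algebraic multiplicities:
  χ_A(x) = (x - 6)^3

Step 2 — compute geometric multiplicities via the rank-nullity identity g(λ) = n − rank(A − λI):
  rank(A − (6)·I) = 2, so dim ker(A − (6)·I) = n − 2 = 1

Summary:
  λ = 6: algebraic multiplicity = 3, geometric multiplicity = 1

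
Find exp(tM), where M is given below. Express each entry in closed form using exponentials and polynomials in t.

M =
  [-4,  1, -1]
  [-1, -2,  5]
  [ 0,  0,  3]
e^{tM} =
  [-t*exp(-3*t) + exp(-3*t), t*exp(-3*t), -t*exp(-3*t)]
  [-t*exp(-3*t), t*exp(-3*t) + exp(-3*t), -t*exp(-3*t) + exp(3*t) - exp(-3*t)]
  [0, 0, exp(3*t)]

Strategy: write M = P · J · P⁻¹ where J is a Jordan canonical form, so e^{tM} = P · e^{tJ} · P⁻¹, and e^{tJ} can be computed block-by-block.

M has Jordan form
J =
  [-3,  1, 0]
  [ 0, -3, 0]
  [ 0,  0, 3]
(up to reordering of blocks).

Per-block formulas:
  For a 1×1 block at λ = 3: exp(t · [3]) = [e^(3t)].
  For a 2×2 Jordan block J_2(-3): exp(t · J_2(-3)) = e^(-3t)·(I + t·N), where N is the 2×2 nilpotent shift.

After assembling e^{tJ} and conjugating by P, we get:

e^{tM} =
  [-t*exp(-3*t) + exp(-3*t), t*exp(-3*t), -t*exp(-3*t)]
  [-t*exp(-3*t), t*exp(-3*t) + exp(-3*t), -t*exp(-3*t) + exp(3*t) - exp(-3*t)]
  [0, 0, exp(3*t)]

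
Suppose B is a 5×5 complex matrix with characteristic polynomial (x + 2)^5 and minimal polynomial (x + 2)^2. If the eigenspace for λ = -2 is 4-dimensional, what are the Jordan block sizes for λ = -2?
Block sizes for λ = -2: [2, 1, 1, 1]

Step 1 — from the characteristic polynomial, algebraic multiplicity of λ = -2 is 5. From dim ker(B − (-2)·I) = 4, there are exactly 4 Jordan blocks for λ = -2.
Step 2 — from the minimal polynomial, the factor (x + 2)^2 tells us the largest block for λ = -2 has size 2.
Step 3 — with total size 5, 4 blocks, and largest block 2, the block sizes (in nonincreasing order) are [2, 1, 1, 1].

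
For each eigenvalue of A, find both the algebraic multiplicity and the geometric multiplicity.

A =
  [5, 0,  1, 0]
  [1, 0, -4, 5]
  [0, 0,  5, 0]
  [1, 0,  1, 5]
λ = 0: alg = 1, geom = 1; λ = 5: alg = 3, geom = 1

Step 1 — factor the characteristic polynomial to read off the algebraic multiplicities:
  χ_A(x) = x*(x - 5)^3

Step 2 — compute geometric multiplicities via the rank-nullity identity g(λ) = n − rank(A − λI):
  rank(A − (0)·I) = 3, so dim ker(A − (0)·I) = n − 3 = 1
  rank(A − (5)·I) = 3, so dim ker(A − (5)·I) = n − 3 = 1

Summary:
  λ = 0: algebraic multiplicity = 1, geometric multiplicity = 1
  λ = 5: algebraic multiplicity = 3, geometric multiplicity = 1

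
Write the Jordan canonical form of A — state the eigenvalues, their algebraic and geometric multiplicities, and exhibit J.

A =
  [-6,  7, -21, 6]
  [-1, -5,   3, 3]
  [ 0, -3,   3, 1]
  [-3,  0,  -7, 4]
J_2(-1) ⊕ J_2(-1)

The characteristic polynomial is
  det(x·I − A) = x^4 + 4*x^3 + 6*x^2 + 4*x + 1 = (x + 1)^4

Eigenvalues and multiplicities (the geometric multiplicity of λ is n − rank(A − λI), which equals the number of Jordan blocks for λ):
  λ = -1: algebraic multiplicity = 4, geometric multiplicity = 2

Determining the block sizes for each eigenvalue:
  λ = -1: with am = 4 and gm = 2, the partition is not yet determined (e.g. several partitions of 4 into 2 parts exist). Let N = A − (-1)·I. Computing rank(N^1) = 2, rank(N^2) = 0; the number of blocks of size ≥ j is rank(N^{j−1}) − rank(N^j), giving [2, 2]. So we have 2 block(s) of size 2 → block sizes [2, 2]

Assembling the blocks gives a Jordan form
J =
  [-1,  1,  0,  0]
  [ 0, -1,  0,  0]
  [ 0,  0, -1,  1]
  [ 0,  0,  0, -1]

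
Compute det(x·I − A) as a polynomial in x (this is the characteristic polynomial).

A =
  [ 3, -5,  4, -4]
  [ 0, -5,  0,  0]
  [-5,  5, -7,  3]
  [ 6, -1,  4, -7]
x^4 + 16*x^3 + 94*x^2 + 240*x + 225

Expanding det(x·I − A) (e.g. by cofactor expansion or by noting that A is similar to its Jordan form J, which has the same characteristic polynomial as A) gives
  χ_A(x) = x^4 + 16*x^3 + 94*x^2 + 240*x + 225
which factors as (x + 3)^2*(x + 5)^2. The eigenvalues (with algebraic multiplicities) are λ = -5 with multiplicity 2, λ = -3 with multiplicity 2.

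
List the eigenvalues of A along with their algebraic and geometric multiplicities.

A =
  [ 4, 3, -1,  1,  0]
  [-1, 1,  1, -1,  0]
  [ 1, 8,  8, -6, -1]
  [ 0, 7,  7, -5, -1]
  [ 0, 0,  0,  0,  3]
λ = 2: alg = 4, geom = 2; λ = 3: alg = 1, geom = 1

Step 1 — factor the characteristic polynomial to read off the algebraic multiplicities:
  χ_A(x) = (x - 3)*(x - 2)^4

Step 2 — compute geometric multiplicities via the rank-nullity identity g(λ) = n − rank(A − λI):
  rank(A − (2)·I) = 3, so dim ker(A − (2)·I) = n − 3 = 2
  rank(A − (3)·I) = 4, so dim ker(A − (3)·I) = n − 4 = 1

Summary:
  λ = 2: algebraic multiplicity = 4, geometric multiplicity = 2
  λ = 3: algebraic multiplicity = 1, geometric multiplicity = 1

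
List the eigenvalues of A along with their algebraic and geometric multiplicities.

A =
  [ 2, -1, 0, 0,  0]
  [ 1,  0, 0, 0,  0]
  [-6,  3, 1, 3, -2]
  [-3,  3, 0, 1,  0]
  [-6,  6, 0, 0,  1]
λ = 1: alg = 5, geom = 3

Step 1 — factor the characteristic polynomial to read off the algebraic multiplicities:
  χ_A(x) = (x - 1)^5

Step 2 — compute geometric multiplicities via the rank-nullity identity g(λ) = n − rank(A − λI):
  rank(A − (1)·I) = 2, so dim ker(A − (1)·I) = n − 2 = 3

Summary:
  λ = 1: algebraic multiplicity = 5, geometric multiplicity = 3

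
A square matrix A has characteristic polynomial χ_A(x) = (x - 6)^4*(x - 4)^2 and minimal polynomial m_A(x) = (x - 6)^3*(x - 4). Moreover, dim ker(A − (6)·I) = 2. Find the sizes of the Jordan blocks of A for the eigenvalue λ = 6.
Block sizes for λ = 6: [3, 1]

Step 1 — from the characteristic polynomial, algebraic multiplicity of λ = 6 is 4. From dim ker(A − (6)·I) = 2, there are exactly 2 Jordan blocks for λ = 6.
Step 2 — from the minimal polynomial, the factor (x − 6)^3 tells us the largest block for λ = 6 has size 3.
Step 3 — with total size 4, 2 blocks, and largest block 3, the block sizes (in nonincreasing order) are [3, 1].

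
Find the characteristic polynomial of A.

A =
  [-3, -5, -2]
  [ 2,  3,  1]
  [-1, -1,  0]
x^3

Expanding det(x·I − A) (e.g. by cofactor expansion or by noting that A is similar to its Jordan form J, which has the same characteristic polynomial as A) gives
  χ_A(x) = x^3
which factors as x^3. The eigenvalues (with algebraic multiplicities) are λ = 0 with multiplicity 3.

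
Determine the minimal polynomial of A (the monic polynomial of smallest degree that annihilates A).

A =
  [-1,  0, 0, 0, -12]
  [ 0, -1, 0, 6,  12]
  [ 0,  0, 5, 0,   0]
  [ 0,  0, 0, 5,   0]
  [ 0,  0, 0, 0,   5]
x^2 - 4*x - 5

The characteristic polynomial is χ_A(x) = (x - 5)^3*(x + 1)^2, so the eigenvalues are known. The minimal polynomial is
  m_A(x) = Π_λ (x − λ)^{k_λ}
where k_λ is the size of the *largest* Jordan block for λ (equivalently, the smallest k with (A − λI)^k v = 0 for every generalised eigenvector v of λ).

  λ = -1: largest Jordan block has size 1, contributing (x + 1)
  λ = 5: largest Jordan block has size 1, contributing (x − 5)

So m_A(x) = (x - 5)*(x + 1) = x^2 - 4*x - 5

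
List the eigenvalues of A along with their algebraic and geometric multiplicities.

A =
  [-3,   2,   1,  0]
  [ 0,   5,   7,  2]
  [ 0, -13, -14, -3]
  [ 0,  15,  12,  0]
λ = -3: alg = 4, geom = 2

Step 1 — factor the characteristic polynomial to read off the algebraic multiplicities:
  χ_A(x) = (x + 3)^4

Step 2 — compute geometric multiplicities via the rank-nullity identity g(λ) = n − rank(A − λI):
  rank(A − (-3)·I) = 2, so dim ker(A − (-3)·I) = n − 2 = 2

Summary:
  λ = -3: algebraic multiplicity = 4, geometric multiplicity = 2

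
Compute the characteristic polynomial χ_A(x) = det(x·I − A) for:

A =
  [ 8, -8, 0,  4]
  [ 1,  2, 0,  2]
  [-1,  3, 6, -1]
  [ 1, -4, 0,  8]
x^4 - 24*x^3 + 216*x^2 - 864*x + 1296

Expanding det(x·I − A) (e.g. by cofactor expansion or by noting that A is similar to its Jordan form J, which has the same characteristic polynomial as A) gives
  χ_A(x) = x^4 - 24*x^3 + 216*x^2 - 864*x + 1296
which factors as (x - 6)^4. The eigenvalues (with algebraic multiplicities) are λ = 6 with multiplicity 4.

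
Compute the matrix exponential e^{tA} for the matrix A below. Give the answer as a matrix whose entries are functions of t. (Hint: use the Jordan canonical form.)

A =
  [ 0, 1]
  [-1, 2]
e^{tA} =
  [-t*exp(t) + exp(t), t*exp(t)]
  [-t*exp(t), t*exp(t) + exp(t)]

Strategy: write A = P · J · P⁻¹ where J is a Jordan canonical form, so e^{tA} = P · e^{tJ} · P⁻¹, and e^{tJ} can be computed block-by-block.

A has Jordan form
J =
  [1, 1]
  [0, 1]
(up to reordering of blocks).

Per-block formulas:
  For a 2×2 Jordan block J_2(1): exp(t · J_2(1)) = e^(1t)·(I + t·N), where N is the 2×2 nilpotent shift.

After assembling e^{tJ} and conjugating by P, we get:

e^{tA} =
  [-t*exp(t) + exp(t), t*exp(t)]
  [-t*exp(t), t*exp(t) + exp(t)]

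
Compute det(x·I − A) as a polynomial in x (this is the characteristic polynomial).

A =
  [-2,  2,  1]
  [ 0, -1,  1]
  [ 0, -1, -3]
x^3 + 6*x^2 + 12*x + 8

Expanding det(x·I − A) (e.g. by cofactor expansion or by noting that A is similar to its Jordan form J, which has the same characteristic polynomial as A) gives
  χ_A(x) = x^3 + 6*x^2 + 12*x + 8
which factors as (x + 2)^3. The eigenvalues (with algebraic multiplicities) are λ = -2 with multiplicity 3.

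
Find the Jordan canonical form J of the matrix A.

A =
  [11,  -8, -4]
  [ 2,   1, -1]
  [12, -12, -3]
J_2(3) ⊕ J_1(3)

The characteristic polynomial is
  det(x·I − A) = x^3 - 9*x^2 + 27*x - 27 = (x - 3)^3

Eigenvalues and multiplicities (the geometric multiplicity of λ is n − rank(A − λI), which equals the number of Jordan blocks for λ):
  λ = 3: algebraic multiplicity = 3, geometric multiplicity = 2

Determining the block sizes for each eigenvalue:
  λ = 3: 2 blocks summing to 3 forces exactly one block of size 2 and the rest size 1 → block sizes [2, 1]

Assembling the blocks gives a Jordan form
J =
  [3, 1, 0]
  [0, 3, 0]
  [0, 0, 3]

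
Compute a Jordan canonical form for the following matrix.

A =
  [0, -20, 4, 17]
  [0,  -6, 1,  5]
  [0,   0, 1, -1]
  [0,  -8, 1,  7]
J_3(0) ⊕ J_1(2)

The characteristic polynomial is
  det(x·I − A) = x^4 - 2*x^3 = x^3*(x - 2)

Eigenvalues and multiplicities (the geometric multiplicity of λ is n − rank(A − λI), which equals the number of Jordan blocks for λ):
  λ = 0: algebraic multiplicity = 3, geometric multiplicity = 1
  λ = 2: algebraic multiplicity = 1, geometric multiplicity = 1

Determining the block sizes for each eigenvalue:
  λ = 0: one block (gm = 1), so the single block has size am = 3 → block sizes [3]
  λ = 2: one block (gm = 1), so the single block has size am = 1 → block sizes [1]

Assembling the blocks gives a Jordan form
J =
  [0, 1, 0, 0]
  [0, 0, 1, 0]
  [0, 0, 0, 0]
  [0, 0, 0, 2]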